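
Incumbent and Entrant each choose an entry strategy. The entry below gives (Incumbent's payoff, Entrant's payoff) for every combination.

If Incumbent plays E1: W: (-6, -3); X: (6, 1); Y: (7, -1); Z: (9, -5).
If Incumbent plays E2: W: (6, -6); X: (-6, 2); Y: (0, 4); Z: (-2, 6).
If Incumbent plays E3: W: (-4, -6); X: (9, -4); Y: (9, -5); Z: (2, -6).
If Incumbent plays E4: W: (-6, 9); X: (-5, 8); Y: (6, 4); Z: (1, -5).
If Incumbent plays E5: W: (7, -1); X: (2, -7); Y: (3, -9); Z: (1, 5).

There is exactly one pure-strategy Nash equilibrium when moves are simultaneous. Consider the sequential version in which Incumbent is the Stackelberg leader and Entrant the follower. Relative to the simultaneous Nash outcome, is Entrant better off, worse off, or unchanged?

Backward induction with Incumbent moving first.
- E1: Entrant compares -3, 1, -1, -5 and picks X; Incumbent would get 6.
- E2: Entrant compares -6, 2, 4, 6 and picks Z; Incumbent would get -2.
- E3: Entrant compares -6, -4, -5, -6 and picks X; Incumbent would get 9.
- E4: Entrant compares 9, 8, 4, -5 and picks W; Incumbent would get -6.
- E5: Entrant compares -1, -7, -9, 5 and picks Z; Incumbent would get 1.
Maximizing over 6, -2, 9, -6, 1, Incumbent chooses E3. Subgame-perfect outcome: (E3, X) with payoffs (9, -4).
For the simultaneous game, intersect best replies.
Incumbent's best replies: W→E5; X→E3; Y→E3; Z→E1.
Entrant's best replies: E1→X; E2→Z; E3→X; E4→W; E5→Z.
Only (E3, X) has each player best-responding; Nash payoffs (9, -4).
Entrant earns -4 sequentially versus -4 at the Nash outcome: unchanged.

unchanged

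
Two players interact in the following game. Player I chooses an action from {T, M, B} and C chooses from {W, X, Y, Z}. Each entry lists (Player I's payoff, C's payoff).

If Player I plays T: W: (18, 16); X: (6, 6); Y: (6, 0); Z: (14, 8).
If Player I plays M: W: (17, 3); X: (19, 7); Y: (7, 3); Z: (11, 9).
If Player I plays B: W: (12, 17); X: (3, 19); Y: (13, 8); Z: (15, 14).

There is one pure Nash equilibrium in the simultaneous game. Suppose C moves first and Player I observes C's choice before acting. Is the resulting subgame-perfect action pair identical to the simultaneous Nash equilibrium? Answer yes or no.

Player I best-responds to each possible C move:
- W → Player I plays T (best of 18, 17, 12); C gets 16.
- X → Player I plays M (best of 6, 19, 3); C gets 7.
- Y → Player I plays B (best of 6, 7, 13); C gets 8.
- Z → Player I plays B (best of 14, 11, 15); C gets 14.
Among 16, 7, 8, 14, the best is 16 at W. Subgame-perfect outcome: (T, W) with payoffs (18, 16).
For the simultaneous game, intersect best replies.
Player I's best replies: W→T; X→M; Y→B; Z→B.
C's best replies: T→W; M→Z; B→X.
Only (T, W) has each player best-responding; Nash payoffs (18, 16).
Sequential outcome (T, W) coincides with the Nash profile (T, W).

yes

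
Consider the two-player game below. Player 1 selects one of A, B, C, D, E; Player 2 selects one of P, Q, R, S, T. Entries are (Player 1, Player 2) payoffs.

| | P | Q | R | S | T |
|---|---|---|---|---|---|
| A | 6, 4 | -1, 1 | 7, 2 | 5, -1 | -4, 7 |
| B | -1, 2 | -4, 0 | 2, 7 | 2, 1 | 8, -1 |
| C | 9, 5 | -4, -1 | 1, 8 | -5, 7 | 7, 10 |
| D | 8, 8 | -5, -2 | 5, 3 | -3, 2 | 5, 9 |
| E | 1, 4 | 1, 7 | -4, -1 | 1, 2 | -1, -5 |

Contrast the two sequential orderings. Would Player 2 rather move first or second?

If Player 1 leads: Player 2's best replies are A→T, B→R, C→T, D→T, E→Q; Player 1's induced payoffs -4, 2, 7, 5, 1; outcome (C, T), payoffs (7, 10).
If Player 2 leads: Player 1's best replies are P→C, Q→E, R→A, S→A, T→B; Player 2's induced payoffs 5, 7, 2, -1, -1; outcome (E, Q), payoffs (1, 7).
Player 2 gets 7 moving first and 10 moving second, so Player 2 prefers to move second.

second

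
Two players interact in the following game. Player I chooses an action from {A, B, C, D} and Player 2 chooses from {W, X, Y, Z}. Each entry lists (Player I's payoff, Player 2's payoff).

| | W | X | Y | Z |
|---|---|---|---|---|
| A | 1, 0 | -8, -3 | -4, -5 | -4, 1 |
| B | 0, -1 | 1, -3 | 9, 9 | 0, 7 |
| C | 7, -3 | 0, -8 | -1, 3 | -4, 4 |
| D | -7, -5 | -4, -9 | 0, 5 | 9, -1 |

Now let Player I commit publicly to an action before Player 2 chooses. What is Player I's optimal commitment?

B

Solve by backward induction (Player I leads).
- A → Player 2 plays Z (best of 0, -3, -5, 1); Player I gets -4.
- B → Player 2 plays Y (best of -1, -3, 9, 7); Player I gets 9.
- C → Player 2 plays Z (best of -3, -8, 3, 4); Player I gets -4.
- D → Player 2 plays Y (best of -5, -9, 5, -1); Player I gets 0.
Maximizing over -4, 9, -4, 0, Player I chooses B. Subgame-perfect outcome: (B, Y) with payoffs (9, 9).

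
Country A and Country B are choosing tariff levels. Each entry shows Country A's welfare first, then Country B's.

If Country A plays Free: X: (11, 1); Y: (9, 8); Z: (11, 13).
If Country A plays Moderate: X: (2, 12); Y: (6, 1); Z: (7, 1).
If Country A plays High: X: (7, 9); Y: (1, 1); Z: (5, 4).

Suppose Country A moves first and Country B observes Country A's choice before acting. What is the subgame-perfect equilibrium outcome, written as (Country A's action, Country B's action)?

(Free, Z)

Backward induction with Country A moving first.
- Free: Country B compares 1, 8, 13 and picks Z; Country A would get 11.
- Moderate: Country B compares 12, 1, 1 and picks X; Country A would get 2.
- High: Country B compares 9, 1, 4 and picks X; Country A would get 7.
Country A's induced payoffs are 11, 2, 7, so Country A commits to Free. Subgame-perfect outcome: (Free, Z) with payoffs (11, 13).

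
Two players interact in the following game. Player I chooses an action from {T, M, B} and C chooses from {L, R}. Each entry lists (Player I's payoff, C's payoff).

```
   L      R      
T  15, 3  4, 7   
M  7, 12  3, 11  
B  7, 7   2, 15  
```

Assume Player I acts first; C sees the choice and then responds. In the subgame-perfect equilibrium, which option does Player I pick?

M

Work backward from C's decision.
- T: C compares 3, 7 and picks R; Player I would get 4.
- M: C compares 12, 11 and picks L; Player I would get 7.
- B: C compares 7, 15 and picks R; Player I would get 2.
Among 4, 7, 2, the best is 7 at M. Subgame-perfect outcome: (M, L) with payoffs (7, 12).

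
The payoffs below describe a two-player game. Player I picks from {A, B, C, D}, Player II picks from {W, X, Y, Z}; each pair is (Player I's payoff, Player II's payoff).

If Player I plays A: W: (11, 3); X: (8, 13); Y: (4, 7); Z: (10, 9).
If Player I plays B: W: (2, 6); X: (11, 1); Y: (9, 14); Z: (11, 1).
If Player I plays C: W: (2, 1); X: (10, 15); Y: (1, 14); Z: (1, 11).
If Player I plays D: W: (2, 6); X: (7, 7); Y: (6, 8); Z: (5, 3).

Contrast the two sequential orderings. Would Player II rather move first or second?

If Player I leads: Player II's best replies are A→X, B→Y, C→X, D→Y; Player I's induced payoffs 8, 9, 10, 6; outcome (C, X), payoffs (10, 15).
If Player II leads: Player I's best replies are W→A, X→B, Y→B, Z→B; Player II's induced payoffs 3, 1, 14, 1; outcome (B, Y), payoffs (9, 14).
Player II gets 14 moving first and 15 moving second, so Player II prefers to move second.

second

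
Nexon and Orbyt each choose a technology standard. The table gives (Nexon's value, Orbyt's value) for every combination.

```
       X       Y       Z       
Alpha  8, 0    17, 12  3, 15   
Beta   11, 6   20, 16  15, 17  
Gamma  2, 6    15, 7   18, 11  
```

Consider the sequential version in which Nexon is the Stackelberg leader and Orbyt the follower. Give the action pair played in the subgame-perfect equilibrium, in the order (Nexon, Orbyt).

Orbyt best-responds to each possible Nexon move:
- Alpha: BR = Z, leader payoff 3.
- Beta: BR = Z, leader payoff 15.
- Gamma: BR = Z, leader payoff 18.
Nexon's induced payoffs are 3, 15, 18, so Nexon commits to Gamma. Subgame-perfect outcome: (Gamma, Z) with payoffs (18, 11).

(Gamma, Z)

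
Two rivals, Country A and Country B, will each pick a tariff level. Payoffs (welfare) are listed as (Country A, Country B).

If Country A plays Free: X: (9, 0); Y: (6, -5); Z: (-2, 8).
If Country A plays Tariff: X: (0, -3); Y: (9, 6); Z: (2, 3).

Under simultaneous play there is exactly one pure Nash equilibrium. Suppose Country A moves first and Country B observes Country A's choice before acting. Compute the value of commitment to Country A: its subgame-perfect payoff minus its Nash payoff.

0

Country B best-responds to each possible Country A move:
- Free: Country B compares 0, -5, 8 and picks Z; Country A would get -2.
- Tariff: Country B compares -3, 6, 3 and picks Y; Country A would get 9.
Country A's induced payoffs are -2, 9, so Country A commits to Tariff. Subgame-perfect outcome: (Tariff, Y) with payoffs (9, 6).
Now find the simultaneous Nash equilibrium.
Country A's best replies: X→Free; Y→Tariff; Z→Tariff.
Country B's best replies: Free→Z; Tariff→Y.
The unique mutual best reply is (Tariff, Y), giving (9, 6).
Country A's commitment gain: 9 − 9 = 0.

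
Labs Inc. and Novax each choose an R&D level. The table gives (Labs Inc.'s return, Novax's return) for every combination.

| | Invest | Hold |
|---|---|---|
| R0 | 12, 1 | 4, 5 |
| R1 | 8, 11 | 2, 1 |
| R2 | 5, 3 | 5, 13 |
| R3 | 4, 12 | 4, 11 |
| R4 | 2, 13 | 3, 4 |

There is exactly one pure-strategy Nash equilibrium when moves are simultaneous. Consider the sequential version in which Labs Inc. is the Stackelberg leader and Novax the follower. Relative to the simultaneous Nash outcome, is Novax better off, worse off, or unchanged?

worse off

Solve by backward induction (Labs Inc. leads).
- R0: Novax compares 1, 5 and picks Hold; Labs Inc. would get 4.
- R1: Novax compares 11, 1 and picks Invest; Labs Inc. would get 8.
- R2: Novax compares 3, 13 and picks Hold; Labs Inc. would get 5.
- R3: Novax compares 12, 11 and picks Invest; Labs Inc. would get 4.
- R4: Novax compares 13, 4 and picks Invest; Labs Inc. would get 2.
Among 4, 8, 5, 4, 2, the best is 8 at R1. Subgame-perfect outcome: (R1, Invest) with payoffs (8, 11).
Now find the simultaneous Nash equilibrium.
Labs Inc.'s best replies: Invest→R0; Hold→R2.
Novax's best replies: R0→Hold; R1→Invest; R2→Hold; R3→Invest; R4→Invest.
The unique mutual best reply is (R2, Hold), giving (5, 13).
Novax earns 11 sequentially versus 13 at the Nash outcome: worse off.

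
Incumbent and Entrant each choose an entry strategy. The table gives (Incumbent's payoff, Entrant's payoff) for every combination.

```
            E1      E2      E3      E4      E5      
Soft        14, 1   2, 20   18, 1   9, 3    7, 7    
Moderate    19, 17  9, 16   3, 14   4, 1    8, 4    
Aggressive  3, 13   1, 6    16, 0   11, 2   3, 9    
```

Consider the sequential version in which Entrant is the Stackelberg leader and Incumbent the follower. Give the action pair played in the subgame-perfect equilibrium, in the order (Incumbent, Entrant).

Solve by backward induction (Entrant leads).
- E1: BR = Moderate, leader payoff 17.
- E2: BR = Moderate, leader payoff 16.
- E3: BR = Soft, leader payoff 1.
- E4: BR = Aggressive, leader payoff 2.
- E5: BR = Moderate, leader payoff 4.
Entrant's induced payoffs are 17, 16, 1, 2, 4, so Entrant commits to E1. Subgame-perfect outcome: (Moderate, E1) with payoffs (19, 17).

(Moderate, E1)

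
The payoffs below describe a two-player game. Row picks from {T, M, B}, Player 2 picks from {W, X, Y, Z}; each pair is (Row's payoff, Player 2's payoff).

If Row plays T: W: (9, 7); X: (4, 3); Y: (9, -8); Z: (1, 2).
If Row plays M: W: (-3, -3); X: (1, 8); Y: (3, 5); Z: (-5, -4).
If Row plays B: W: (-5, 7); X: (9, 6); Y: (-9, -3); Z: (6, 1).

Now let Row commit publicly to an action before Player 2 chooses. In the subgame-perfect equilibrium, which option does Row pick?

Backward induction with Row moving first.
- T: Player 2 compares 7, 3, -8, 2 and picks W; Row would get 9.
- M: Player 2 compares -3, 8, 5, -4 and picks X; Row would get 1.
- B: Player 2 compares 7, 6, -3, 1 and picks W; Row would get -5.
Row's induced payoffs are 9, 1, -5, so Row commits to T. Subgame-perfect outcome: (T, W) with payoffs (9, 7).

T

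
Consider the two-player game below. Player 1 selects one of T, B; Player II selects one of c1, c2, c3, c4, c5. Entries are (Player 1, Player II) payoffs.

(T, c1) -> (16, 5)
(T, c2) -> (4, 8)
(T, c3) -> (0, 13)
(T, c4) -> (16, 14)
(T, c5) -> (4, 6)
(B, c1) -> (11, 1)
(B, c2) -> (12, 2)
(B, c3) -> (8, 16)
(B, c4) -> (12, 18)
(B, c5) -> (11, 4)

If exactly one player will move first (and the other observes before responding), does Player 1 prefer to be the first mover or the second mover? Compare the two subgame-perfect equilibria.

If Player 1 leads: Player II's best replies are T→c4, B→c4; Player 1's induced payoffs 16, 12; outcome (T, c4), payoffs (16, 14).
If Player II leads: Player 1's best replies are c1→T, c2→B, c3→B, c4→T, c5→B; Player II's induced payoffs 5, 2, 16, 14, 4; outcome (B, c3), payoffs (8, 16).
Player 1 gets 16 moving first and 8 moving second, so Player 1 prefers to move first.

first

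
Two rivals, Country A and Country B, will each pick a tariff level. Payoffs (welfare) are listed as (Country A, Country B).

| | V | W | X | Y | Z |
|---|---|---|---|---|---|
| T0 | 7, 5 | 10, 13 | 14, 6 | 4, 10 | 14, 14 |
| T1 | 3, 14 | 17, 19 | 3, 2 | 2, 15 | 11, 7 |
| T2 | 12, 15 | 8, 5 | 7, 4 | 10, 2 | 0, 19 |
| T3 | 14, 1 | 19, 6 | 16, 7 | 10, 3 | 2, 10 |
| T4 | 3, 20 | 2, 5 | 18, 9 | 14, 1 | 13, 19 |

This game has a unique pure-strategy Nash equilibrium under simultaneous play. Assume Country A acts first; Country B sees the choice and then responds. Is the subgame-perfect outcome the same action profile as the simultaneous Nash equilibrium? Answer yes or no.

no

Solve by backward induction (Country A leads).
- T0 → Country B plays Z (best of 5, 13, 6, 10, 14); Country A gets 14.
- T1 → Country B plays W (best of 14, 19, 2, 15, 7); Country A gets 17.
- T2 → Country B plays Z (best of 15, 5, 4, 2, 19); Country A gets 0.
- T3 → Country B plays Z (best of 1, 6, 7, 3, 10); Country A gets 2.
- T4 → Country B plays V (best of 20, 5, 9, 1, 19); Country A gets 3.
Maximizing over 14, 17, 0, 2, 3, Country A chooses T1. Subgame-perfect outcome: (T1, W) with payoffs (17, 19).
Under simultaneous play:
Country A's best replies: V→T3; W→T3; X→T4; Y→T4; Z→T0.
Country B's best replies: T0→Z; T1→W; T2→Z; T3→Z; T4→V.
The unique mutual best reply is (T0, Z), giving (14, 14).
Sequential outcome (T1, W) differs from the Nash profile (T0, Z).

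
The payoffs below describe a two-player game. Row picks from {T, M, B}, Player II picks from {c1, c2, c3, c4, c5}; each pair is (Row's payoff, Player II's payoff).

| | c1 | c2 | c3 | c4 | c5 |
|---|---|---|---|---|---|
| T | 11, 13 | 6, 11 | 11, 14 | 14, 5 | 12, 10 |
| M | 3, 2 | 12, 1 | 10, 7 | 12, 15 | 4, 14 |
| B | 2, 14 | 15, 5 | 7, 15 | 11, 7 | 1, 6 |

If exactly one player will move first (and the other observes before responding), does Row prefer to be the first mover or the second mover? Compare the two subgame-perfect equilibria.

If Row leads: Player II's best replies are T→c3, M→c4, B→c3; Row's induced payoffs 11, 12, 7; outcome (M, c4), payoffs (12, 15).
If Player II leads: Row's best replies are c1→T, c2→B, c3→T, c4→T, c5→T; Player II's induced payoffs 13, 5, 14, 5, 10; outcome (T, c3), payoffs (11, 14).
Row gets 12 moving first and 11 moving second, so Row prefers to move first.

first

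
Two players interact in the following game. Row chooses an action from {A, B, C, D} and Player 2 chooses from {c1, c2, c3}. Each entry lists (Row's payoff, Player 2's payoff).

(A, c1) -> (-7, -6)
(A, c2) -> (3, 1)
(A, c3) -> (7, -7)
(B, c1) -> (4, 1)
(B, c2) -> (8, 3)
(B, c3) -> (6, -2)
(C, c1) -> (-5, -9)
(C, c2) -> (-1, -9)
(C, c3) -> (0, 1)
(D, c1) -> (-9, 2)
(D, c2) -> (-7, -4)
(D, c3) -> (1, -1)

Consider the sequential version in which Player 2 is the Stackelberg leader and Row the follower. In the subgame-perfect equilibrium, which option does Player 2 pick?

Solve by backward induction (Player 2 leads).
- c1 → Row plays B (best of -7, 4, -5, -9); Player 2 gets 1.
- c2 → Row plays B (best of 3, 8, -1, -7); Player 2 gets 3.
- c3 → Row plays A (best of 7, 6, 0, 1); Player 2 gets -7.
Among 1, 3, -7, the best is 3 at c2. Subgame-perfect outcome: (B, c2) with payoffs (8, 3).

c2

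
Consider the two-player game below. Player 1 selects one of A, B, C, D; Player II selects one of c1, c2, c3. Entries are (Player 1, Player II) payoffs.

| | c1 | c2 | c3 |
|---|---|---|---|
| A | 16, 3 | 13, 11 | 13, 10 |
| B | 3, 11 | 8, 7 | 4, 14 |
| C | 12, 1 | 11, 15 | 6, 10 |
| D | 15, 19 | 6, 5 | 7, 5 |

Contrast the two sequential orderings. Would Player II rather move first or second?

second

If Player 1 leads: Player II's best replies are A→c2, B→c3, C→c2, D→c1; Player 1's induced payoffs 13, 4, 11, 15; outcome (D, c1), payoffs (15, 19).
If Player II leads: Player 1's best replies are c1→A, c2→A, c3→A; Player II's induced payoffs 3, 11, 10; outcome (A, c2), payoffs (13, 11).
Player II gets 11 moving first and 19 moving second, so Player II prefers to move second.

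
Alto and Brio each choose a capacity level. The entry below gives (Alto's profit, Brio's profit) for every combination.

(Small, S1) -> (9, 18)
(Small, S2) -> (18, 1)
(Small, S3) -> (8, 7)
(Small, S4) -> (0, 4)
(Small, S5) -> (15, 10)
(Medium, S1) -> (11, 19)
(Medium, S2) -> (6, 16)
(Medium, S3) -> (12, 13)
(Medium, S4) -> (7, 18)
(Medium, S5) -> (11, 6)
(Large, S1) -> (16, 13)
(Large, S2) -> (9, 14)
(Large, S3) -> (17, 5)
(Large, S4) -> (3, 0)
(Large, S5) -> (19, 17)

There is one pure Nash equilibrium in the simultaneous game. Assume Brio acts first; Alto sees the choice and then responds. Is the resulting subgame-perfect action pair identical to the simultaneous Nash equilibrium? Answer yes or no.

Solve by backward induction (Brio leads).
- S1: BR = Large, leader payoff 13.
- S2: BR = Small, leader payoff 1.
- S3: BR = Large, leader payoff 5.
- S4: BR = Medium, leader payoff 18.
- S5: BR = Large, leader payoff 17.
Maximizing over 13, 1, 5, 18, 17, Brio chooses S4. Subgame-perfect outcome: (Medium, S4) with payoffs (7, 18).
Now find the simultaneous Nash equilibrium.
Alto's best replies: S1→Large; S2→Small; S3→Large; S4→Medium; S5→Large.
Brio's best replies: Small→S1; Medium→S1; Large→S5.
The unique mutual best reply is (Large, S5), giving (19, 17).
Sequential outcome (Medium, S4) differs from the Nash profile (Large, S5).

no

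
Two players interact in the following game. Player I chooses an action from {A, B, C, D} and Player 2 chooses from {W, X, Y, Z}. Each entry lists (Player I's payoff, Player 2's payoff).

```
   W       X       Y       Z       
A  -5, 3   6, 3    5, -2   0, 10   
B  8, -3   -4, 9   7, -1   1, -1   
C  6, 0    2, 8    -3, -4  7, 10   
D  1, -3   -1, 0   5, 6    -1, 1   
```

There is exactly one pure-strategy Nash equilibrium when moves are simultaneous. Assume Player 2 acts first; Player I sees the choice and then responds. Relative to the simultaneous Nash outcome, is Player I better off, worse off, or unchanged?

unchanged

Player I best-responds to each possible Player 2 move:
- W → Player I plays B (best of -5, 8, 6, 1); Player 2 gets -3.
- X → Player I plays A (best of 6, -4, 2, -1); Player 2 gets 3.
- Y → Player I plays B (best of 5, 7, -3, 5); Player 2 gets -1.
- Z → Player I plays C (best of 0, 1, 7, -1); Player 2 gets 10.
Among -3, 3, -1, 10, the best is 10 at Z. Subgame-perfect outcome: (C, Z) with payoffs (7, 10).
Now find the simultaneous Nash equilibrium.
Player I's best replies: W→B; X→A; Y→B; Z→C.
Player 2's best replies: A→Z; B→X; C→Z; D→Y.
Only (C, Z) has each player best-responding; Nash payoffs (7, 10).
Player I earns 7 sequentially versus 7 at the Nash outcome: unchanged.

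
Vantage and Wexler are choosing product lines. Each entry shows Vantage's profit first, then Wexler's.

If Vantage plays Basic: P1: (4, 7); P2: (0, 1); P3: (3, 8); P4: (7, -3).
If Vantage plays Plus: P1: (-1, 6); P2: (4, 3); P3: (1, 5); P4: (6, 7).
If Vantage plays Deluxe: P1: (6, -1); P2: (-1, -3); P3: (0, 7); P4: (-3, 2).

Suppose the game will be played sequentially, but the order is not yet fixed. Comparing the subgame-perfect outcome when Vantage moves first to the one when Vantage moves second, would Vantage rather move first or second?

first

If Vantage leads: Wexler's best replies are Basic→P3, Plus→P4, Deluxe→P3; Vantage's induced payoffs 3, 6, 0; outcome (Plus, P4), payoffs (6, 7).
If Wexler leads: Vantage's best replies are P1→Deluxe, P2→Plus, P3→Basic, P4→Basic; Wexler's induced payoffs -1, 3, 8, -3; outcome (Basic, P3), payoffs (3, 8).
Vantage gets 6 moving first and 3 moving second, so Vantage prefers to move first.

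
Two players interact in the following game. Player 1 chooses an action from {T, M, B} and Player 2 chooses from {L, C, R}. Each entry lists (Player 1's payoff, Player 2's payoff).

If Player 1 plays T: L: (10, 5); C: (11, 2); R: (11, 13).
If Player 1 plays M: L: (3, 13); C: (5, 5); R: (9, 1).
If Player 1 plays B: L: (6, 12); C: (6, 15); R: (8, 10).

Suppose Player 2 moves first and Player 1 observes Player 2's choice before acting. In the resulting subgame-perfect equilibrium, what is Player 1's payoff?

Solve by backward induction (Player 2 leads).
- L: BR = T, leader payoff 5.
- C: BR = T, leader payoff 2.
- R: BR = T, leader payoff 13.
Among 5, 2, 13, the best is 13 at R. Subgame-perfect outcome: (T, R) with payoffs (11, 13).

11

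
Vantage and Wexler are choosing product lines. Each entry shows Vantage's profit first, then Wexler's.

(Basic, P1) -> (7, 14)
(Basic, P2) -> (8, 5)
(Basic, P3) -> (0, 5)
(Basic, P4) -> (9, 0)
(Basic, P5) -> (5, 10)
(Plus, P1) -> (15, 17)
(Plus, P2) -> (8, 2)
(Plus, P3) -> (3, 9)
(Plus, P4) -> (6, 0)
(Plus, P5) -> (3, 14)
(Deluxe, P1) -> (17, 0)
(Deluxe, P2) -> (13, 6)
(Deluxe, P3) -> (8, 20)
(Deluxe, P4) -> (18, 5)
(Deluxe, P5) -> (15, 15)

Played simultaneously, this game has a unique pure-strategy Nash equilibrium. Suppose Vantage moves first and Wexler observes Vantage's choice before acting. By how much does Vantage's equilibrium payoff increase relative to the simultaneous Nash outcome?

Work backward from Wexler's decision.
- Basic → Wexler plays P1 (best of 14, 5, 5, 0, 10); Vantage gets 7.
- Plus → Wexler plays P1 (best of 17, 2, 9, 0, 14); Vantage gets 15.
- Deluxe → Wexler plays P3 (best of 0, 6, 20, 5, 15); Vantage gets 8.
Among 7, 15, 8, the best is 15 at Plus. Subgame-perfect outcome: (Plus, P1) with payoffs (15, 17).
For the simultaneous game, intersect best replies.
Vantage's best replies: P1→Deluxe; P2→Deluxe; P3→Deluxe; P4→Deluxe; P5→Deluxe.
Wexler's best replies: Basic→P1; Plus→P1; Deluxe→P3.
Only (Deluxe, P3) has each player best-responding; Nash payoffs (8, 20).
Vantage's commitment gain: 15 − 8 = 7.

7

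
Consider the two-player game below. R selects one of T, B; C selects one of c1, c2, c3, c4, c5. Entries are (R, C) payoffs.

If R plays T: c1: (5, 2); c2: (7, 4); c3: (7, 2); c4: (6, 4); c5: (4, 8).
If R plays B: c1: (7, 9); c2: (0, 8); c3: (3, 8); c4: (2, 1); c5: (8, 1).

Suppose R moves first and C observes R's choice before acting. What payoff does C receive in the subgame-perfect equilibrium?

9

Backward induction with R moving first.
- T: BR = c5, leader payoff 4.
- B: BR = c1, leader payoff 7.
Maximizing over 4, 7, R chooses B. Subgame-perfect outcome: (B, c1) with payoffs (7, 9).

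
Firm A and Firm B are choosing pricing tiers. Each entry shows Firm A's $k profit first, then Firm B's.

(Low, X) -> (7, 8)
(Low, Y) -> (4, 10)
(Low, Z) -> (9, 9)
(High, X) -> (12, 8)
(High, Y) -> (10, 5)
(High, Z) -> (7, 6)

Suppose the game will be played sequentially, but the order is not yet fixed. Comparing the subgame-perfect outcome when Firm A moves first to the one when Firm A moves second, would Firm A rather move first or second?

If Firm A leads: Firm B's best replies are Low→Y, High→X; Firm A's induced payoffs 4, 12; outcome (High, X), payoffs (12, 8).
If Firm B leads: Firm A's best replies are X→High, Y→High, Z→Low; Firm B's induced payoffs 8, 5, 9; outcome (Low, Z), payoffs (9, 9).
Firm A gets 12 moving first and 9 moving second, so Firm A prefers to move first.

first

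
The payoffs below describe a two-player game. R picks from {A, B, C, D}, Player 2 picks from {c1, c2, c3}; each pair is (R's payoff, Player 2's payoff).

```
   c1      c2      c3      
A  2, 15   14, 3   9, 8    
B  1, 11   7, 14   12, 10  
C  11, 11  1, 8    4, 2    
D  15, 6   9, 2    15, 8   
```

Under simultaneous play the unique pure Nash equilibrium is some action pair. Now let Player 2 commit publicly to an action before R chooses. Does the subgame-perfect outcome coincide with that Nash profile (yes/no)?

Work backward from R's decision.
- c1 → R plays D (best of 2, 1, 11, 15); Player 2 gets 6.
- c2 → R plays A (best of 14, 7, 1, 9); Player 2 gets 3.
- c3 → R plays D (best of 9, 12, 4, 15); Player 2 gets 8.
Player 2's induced payoffs are 6, 3, 8, so Player 2 commits to c3. Subgame-perfect outcome: (D, c3) with payoffs (15, 8).
For the simultaneous game, intersect best replies.
R's best replies: c1→D; c2→A; c3→D.
Player 2's best replies: A→c1; B→c2; C→c1; D→c3.
The unique mutual best reply is (D, c3), giving (15, 8).
Sequential outcome (D, c3) coincides with the Nash profile (D, c3).

yes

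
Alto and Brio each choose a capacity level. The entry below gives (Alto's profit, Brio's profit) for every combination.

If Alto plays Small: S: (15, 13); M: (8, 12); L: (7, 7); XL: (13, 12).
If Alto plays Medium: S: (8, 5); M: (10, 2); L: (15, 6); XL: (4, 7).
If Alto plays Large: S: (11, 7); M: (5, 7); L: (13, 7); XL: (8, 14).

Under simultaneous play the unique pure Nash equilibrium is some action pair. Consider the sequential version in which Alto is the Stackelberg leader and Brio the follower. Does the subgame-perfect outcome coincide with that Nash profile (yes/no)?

yes

Solve by backward induction (Alto leads).
- Small: Brio compares 13, 12, 7, 12 and picks S; Alto would get 15.
- Medium: Brio compares 5, 2, 6, 7 and picks XL; Alto would get 4.
- Large: Brio compares 7, 7, 7, 14 and picks XL; Alto would get 8.
Maximizing over 15, 4, 8, Alto chooses Small. Subgame-perfect outcome: (Small, S) with payoffs (15, 13).
Now find the simultaneous Nash equilibrium.
Alto's best replies: S→Small; M→Medium; L→Medium; XL→Small.
Brio's best replies: Small→S; Medium→XL; Large→XL.
The unique mutual best reply is (Small, S), giving (15, 13).
Sequential outcome (Small, S) coincides with the Nash profile (Small, S).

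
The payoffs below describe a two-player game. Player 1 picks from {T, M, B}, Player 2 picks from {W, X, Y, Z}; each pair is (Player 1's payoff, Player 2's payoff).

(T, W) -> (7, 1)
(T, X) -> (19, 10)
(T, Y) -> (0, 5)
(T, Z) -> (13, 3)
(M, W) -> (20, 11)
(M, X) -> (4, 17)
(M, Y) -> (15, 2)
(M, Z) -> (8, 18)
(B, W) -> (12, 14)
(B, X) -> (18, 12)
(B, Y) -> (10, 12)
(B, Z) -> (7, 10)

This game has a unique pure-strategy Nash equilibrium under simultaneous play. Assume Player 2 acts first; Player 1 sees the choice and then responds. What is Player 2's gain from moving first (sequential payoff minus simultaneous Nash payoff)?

1

Player 1 best-responds to each possible Player 2 move:
- W: Player 1 compares 7, 20, 12 and picks M; Player 2 would get 11.
- X: Player 1 compares 19, 4, 18 and picks T; Player 2 would get 10.
- Y: Player 1 compares 0, 15, 10 and picks M; Player 2 would get 2.
- Z: Player 1 compares 13, 8, 7 and picks T; Player 2 would get 3.
Maximizing over 11, 10, 2, 3, Player 2 chooses W. Subgame-perfect outcome: (M, W) with payoffs (20, 11).
Under simultaneous play:
Player 1's best replies: W→M; X→T; Y→M; Z→T.
Player 2's best replies: T→X; M→Z; B→W.
Only (T, X) has each player best-responding; Nash payoffs (19, 10).
Player 2's commitment gain: 11 − 10 = 1.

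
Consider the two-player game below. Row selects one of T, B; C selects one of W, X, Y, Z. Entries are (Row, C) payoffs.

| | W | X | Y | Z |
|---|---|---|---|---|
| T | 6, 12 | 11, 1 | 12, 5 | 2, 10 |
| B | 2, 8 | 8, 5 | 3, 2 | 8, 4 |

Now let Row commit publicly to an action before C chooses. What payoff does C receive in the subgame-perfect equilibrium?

Backward induction with Row moving first.
- T: BR = W, leader payoff 6.
- B: BR = W, leader payoff 2.
Maximizing over 6, 2, Row chooses T. Subgame-perfect outcome: (T, W) with payoffs (6, 12).

12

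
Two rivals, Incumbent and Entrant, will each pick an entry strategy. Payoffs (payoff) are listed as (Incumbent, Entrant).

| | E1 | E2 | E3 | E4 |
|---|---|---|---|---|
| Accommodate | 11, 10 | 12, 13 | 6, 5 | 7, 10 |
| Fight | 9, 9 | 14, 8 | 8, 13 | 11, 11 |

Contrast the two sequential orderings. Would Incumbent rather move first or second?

If Incumbent leads: Entrant's best replies are Accommodate→E2, Fight→E3; Incumbent's induced payoffs 12, 8; outcome (Accommodate, E2), payoffs (12, 13).
If Entrant leads: Incumbent's best replies are E1→Accommodate, E2→Fight, E3→Fight, E4→Fight; Entrant's induced payoffs 10, 8, 13, 11; outcome (Fight, E3), payoffs (8, 13).
Incumbent gets 12 moving first and 8 moving second, so Incumbent prefers to move first.

first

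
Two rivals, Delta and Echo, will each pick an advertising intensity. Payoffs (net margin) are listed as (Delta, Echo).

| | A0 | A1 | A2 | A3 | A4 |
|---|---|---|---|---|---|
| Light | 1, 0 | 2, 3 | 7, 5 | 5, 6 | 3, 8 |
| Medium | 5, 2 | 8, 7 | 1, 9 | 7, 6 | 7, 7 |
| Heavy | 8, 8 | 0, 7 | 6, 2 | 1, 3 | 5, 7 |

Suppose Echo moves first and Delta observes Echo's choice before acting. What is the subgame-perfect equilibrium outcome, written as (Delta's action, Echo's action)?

(Heavy, A0)

Backward induction with Echo moving first.
- A0: BR = Heavy, leader payoff 8.
- A1: BR = Medium, leader payoff 7.
- A2: BR = Light, leader payoff 5.
- A3: BR = Medium, leader payoff 6.
- A4: BR = Medium, leader payoff 7.
Echo's induced payoffs are 8, 7, 5, 6, 7, so Echo commits to A0. Subgame-perfect outcome: (Heavy, A0) with payoffs (8, 8).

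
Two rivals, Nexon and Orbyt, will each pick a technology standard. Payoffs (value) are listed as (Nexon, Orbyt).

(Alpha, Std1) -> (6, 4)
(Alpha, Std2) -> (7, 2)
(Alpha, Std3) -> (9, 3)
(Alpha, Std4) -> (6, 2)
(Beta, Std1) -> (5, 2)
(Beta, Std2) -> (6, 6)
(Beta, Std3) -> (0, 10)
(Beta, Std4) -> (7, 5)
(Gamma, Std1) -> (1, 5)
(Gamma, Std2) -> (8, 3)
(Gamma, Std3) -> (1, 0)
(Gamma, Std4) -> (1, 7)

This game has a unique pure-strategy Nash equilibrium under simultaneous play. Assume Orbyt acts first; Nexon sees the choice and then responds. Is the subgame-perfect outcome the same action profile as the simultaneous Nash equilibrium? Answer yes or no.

no

Backward induction with Orbyt moving first.
- Std1: Nexon compares 6, 5, 1 and picks Alpha; Orbyt would get 4.
- Std2: Nexon compares 7, 6, 8 and picks Gamma; Orbyt would get 3.
- Std3: Nexon compares 9, 0, 1 and picks Alpha; Orbyt would get 3.
- Std4: Nexon compares 6, 7, 1 and picks Beta; Orbyt would get 5.
Maximizing over 4, 3, 3, 5, Orbyt chooses Std4. Subgame-perfect outcome: (Beta, Std4) with payoffs (7, 5).
Now find the simultaneous Nash equilibrium.
Nexon's best replies: Std1→Alpha; Std2→Gamma; Std3→Alpha; Std4→Beta.
Orbyt's best replies: Alpha→Std1; Beta→Std3; Gamma→Std4.
The unique mutual best reply is (Alpha, Std1), giving (6, 4).
Sequential outcome (Beta, Std4) differs from the Nash profile (Alpha, Std1).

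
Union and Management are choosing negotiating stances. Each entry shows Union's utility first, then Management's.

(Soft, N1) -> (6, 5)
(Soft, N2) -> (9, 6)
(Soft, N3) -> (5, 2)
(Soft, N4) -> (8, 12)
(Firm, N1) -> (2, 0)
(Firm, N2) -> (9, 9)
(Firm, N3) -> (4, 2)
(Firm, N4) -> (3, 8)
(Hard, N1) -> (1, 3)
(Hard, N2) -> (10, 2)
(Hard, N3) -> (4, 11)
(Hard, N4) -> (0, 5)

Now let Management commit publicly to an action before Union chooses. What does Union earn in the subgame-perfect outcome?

Union best-responds to each possible Management move:
- N1: BR = Soft, leader payoff 5.
- N2: BR = Hard, leader payoff 2.
- N3: BR = Soft, leader payoff 2.
- N4: BR = Soft, leader payoff 12.
Management's induced payoffs are 5, 2, 2, 12, so Management commits to N4. Subgame-perfect outcome: (Soft, N4) with payoffs (8, 12).

8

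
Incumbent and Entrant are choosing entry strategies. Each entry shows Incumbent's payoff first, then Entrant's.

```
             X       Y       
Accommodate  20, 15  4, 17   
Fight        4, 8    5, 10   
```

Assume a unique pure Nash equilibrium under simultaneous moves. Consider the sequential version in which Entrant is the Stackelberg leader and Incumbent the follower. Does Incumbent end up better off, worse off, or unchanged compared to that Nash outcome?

better off

Solve by backward induction (Entrant leads).
- X → Incumbent plays Accommodate (best of 20, 4); Entrant gets 15.
- Y → Incumbent plays Fight (best of 4, 5); Entrant gets 10.
Maximizing over 15, 10, Entrant chooses X. Subgame-perfect outcome: (Accommodate, X) with payoffs (20, 15).
Now find the simultaneous Nash equilibrium.
Incumbent's best replies: X→Accommodate; Y→Fight.
Entrant's best replies: Accommodate→Y; Fight→Y.
Only (Fight, Y) has each player best-responding; Nash payoffs (5, 10).
Incumbent earns 20 sequentially versus 5 at the Nash outcome: better off.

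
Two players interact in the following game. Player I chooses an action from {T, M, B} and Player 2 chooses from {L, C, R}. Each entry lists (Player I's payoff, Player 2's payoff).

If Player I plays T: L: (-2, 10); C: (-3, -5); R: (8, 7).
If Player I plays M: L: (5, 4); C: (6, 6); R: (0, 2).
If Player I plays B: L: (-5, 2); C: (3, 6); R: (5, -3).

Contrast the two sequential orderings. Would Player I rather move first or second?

second

If Player I leads: Player 2's best replies are T→L, M→C, B→C; Player I's induced payoffs -2, 6, 3; outcome (M, C), payoffs (6, 6).
If Player 2 leads: Player I's best replies are L→M, C→M, R→T; Player 2's induced payoffs 4, 6, 7; outcome (T, R), payoffs (8, 7).
Player I gets 6 moving first and 8 moving second, so Player I prefers to move second.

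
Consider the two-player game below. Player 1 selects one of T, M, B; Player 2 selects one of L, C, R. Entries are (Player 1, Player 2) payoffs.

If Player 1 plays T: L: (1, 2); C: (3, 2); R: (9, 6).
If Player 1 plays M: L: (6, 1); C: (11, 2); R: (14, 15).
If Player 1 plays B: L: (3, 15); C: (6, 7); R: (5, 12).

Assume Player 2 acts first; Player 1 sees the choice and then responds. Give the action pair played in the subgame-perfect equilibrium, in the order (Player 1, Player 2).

Player 1 best-responds to each possible Player 2 move:
- L → Player 1 plays M (best of 1, 6, 3); Player 2 gets 1.
- C → Player 1 plays M (best of 3, 11, 6); Player 2 gets 2.
- R → Player 1 plays M (best of 9, 14, 5); Player 2 gets 15.
Among 1, 2, 15, the best is 15 at R. Subgame-perfect outcome: (M, R) with payoffs (14, 15).

(M, R)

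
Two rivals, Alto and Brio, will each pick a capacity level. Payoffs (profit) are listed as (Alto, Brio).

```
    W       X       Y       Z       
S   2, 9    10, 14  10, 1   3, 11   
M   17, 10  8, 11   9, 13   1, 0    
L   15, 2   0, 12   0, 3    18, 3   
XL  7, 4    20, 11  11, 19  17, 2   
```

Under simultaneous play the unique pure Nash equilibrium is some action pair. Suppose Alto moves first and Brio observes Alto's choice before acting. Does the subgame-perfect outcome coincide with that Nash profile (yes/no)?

yes

Backward induction with Alto moving first.
- S → Brio plays X (best of 9, 14, 1, 11); Alto gets 10.
- M → Brio plays Y (best of 10, 11, 13, 0); Alto gets 9.
- L → Brio plays X (best of 2, 12, 3, 3); Alto gets 0.
- XL → Brio plays Y (best of 4, 11, 19, 2); Alto gets 11.
Alto's induced payoffs are 10, 9, 0, 11, so Alto commits to XL. Subgame-perfect outcome: (XL, Y) with payoffs (11, 19).
Now find the simultaneous Nash equilibrium.
Alto's best replies: W→M; X→XL; Y→XL; Z→L.
Brio's best replies: S→X; M→Y; L→X; XL→Y.
The unique mutual best reply is (XL, Y), giving (11, 19).
Sequential outcome (XL, Y) coincides with the Nash profile (XL, Y).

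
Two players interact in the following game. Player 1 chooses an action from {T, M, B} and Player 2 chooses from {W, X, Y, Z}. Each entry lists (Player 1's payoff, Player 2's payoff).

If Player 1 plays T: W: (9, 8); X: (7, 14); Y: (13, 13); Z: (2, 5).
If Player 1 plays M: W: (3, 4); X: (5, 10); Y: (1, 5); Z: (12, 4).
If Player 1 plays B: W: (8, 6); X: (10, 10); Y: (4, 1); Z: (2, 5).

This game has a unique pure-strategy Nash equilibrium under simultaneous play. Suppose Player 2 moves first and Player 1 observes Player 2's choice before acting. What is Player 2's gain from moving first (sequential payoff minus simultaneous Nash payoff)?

Player 1 best-responds to each possible Player 2 move:
- W → Player 1 plays T (best of 9, 3, 8); Player 2 gets 8.
- X → Player 1 plays B (best of 7, 5, 10); Player 2 gets 10.
- Y → Player 1 plays T (best of 13, 1, 4); Player 2 gets 13.
- Z → Player 1 plays M (best of 2, 12, 2); Player 2 gets 4.
Among 8, 10, 13, 4, the best is 13 at Y. Subgame-perfect outcome: (T, Y) with payoffs (13, 13).
Now find the simultaneous Nash equilibrium.
Player 1's best replies: W→T; X→B; Y→T; Z→M.
Player 2's best replies: T→X; M→X; B→X.
The unique mutual best reply is (B, X), giving (10, 10).
Player 2's commitment gain: 13 − 10 = 3.

3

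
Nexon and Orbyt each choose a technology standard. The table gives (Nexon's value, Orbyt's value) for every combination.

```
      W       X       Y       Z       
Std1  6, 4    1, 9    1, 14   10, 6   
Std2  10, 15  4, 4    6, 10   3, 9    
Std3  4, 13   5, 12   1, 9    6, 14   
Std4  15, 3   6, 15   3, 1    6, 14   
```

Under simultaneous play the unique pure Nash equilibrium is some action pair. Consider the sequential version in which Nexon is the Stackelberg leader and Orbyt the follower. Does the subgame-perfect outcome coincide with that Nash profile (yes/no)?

Backward induction with Nexon moving first.
- Std1: Orbyt compares 4, 9, 14, 6 and picks Y; Nexon would get 1.
- Std2: Orbyt compares 15, 4, 10, 9 and picks W; Nexon would get 10.
- Std3: Orbyt compares 13, 12, 9, 14 and picks Z; Nexon would get 6.
- Std4: Orbyt compares 3, 15, 1, 14 and picks X; Nexon would get 6.
Nexon's induced payoffs are 1, 10, 6, 6, so Nexon commits to Std2. Subgame-perfect outcome: (Std2, W) with payoffs (10, 15).
Under simultaneous play:
Nexon's best replies: W→Std4; X→Std4; Y→Std2; Z→Std1.
Orbyt's best replies: Std1→Y; Std2→W; Std3→Z; Std4→X.
The unique mutual best reply is (Std4, X), giving (6, 15).
Sequential outcome (Std2, W) differs from the Nash profile (Std4, X).

no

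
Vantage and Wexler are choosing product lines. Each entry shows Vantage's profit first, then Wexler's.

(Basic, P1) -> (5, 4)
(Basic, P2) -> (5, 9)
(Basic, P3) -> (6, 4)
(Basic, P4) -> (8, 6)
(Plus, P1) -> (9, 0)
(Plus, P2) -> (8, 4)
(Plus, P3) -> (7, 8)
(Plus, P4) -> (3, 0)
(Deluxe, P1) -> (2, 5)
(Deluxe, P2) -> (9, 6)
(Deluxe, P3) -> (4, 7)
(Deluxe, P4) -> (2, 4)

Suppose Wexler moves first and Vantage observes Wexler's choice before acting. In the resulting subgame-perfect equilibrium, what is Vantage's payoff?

Backward induction with Wexler moving first.
- P1 → Vantage plays Plus (best of 5, 9, 2); Wexler gets 0.
- P2 → Vantage plays Deluxe (best of 5, 8, 9); Wexler gets 6.
- P3 → Vantage plays Plus (best of 6, 7, 4); Wexler gets 8.
- P4 → Vantage plays Basic (best of 8, 3, 2); Wexler gets 6.
Among 0, 6, 8, 6, the best is 8 at P3. Subgame-perfect outcome: (Plus, P3) with payoffs (7, 8).

7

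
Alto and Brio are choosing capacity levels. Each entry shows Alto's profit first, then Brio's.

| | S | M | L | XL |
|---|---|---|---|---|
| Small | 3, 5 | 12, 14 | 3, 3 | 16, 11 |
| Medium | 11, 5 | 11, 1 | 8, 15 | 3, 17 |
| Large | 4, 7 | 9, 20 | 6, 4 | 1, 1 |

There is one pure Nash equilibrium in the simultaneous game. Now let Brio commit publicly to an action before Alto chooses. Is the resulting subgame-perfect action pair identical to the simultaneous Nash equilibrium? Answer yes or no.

no

Solve by backward induction (Brio leads).
- S → Alto plays Medium (best of 3, 11, 4); Brio gets 5.
- M → Alto plays Small (best of 12, 11, 9); Brio gets 14.
- L → Alto plays Medium (best of 3, 8, 6); Brio gets 15.
- XL → Alto plays Small (best of 16, 3, 1); Brio gets 11.
Brio's induced payoffs are 5, 14, 15, 11, so Brio commits to L. Subgame-perfect outcome: (Medium, L) with payoffs (8, 15).
Under simultaneous play:
Alto's best replies: S→Medium; M→Small; L→Medium; XL→Small.
Brio's best replies: Small→M; Medium→XL; Large→M.
Only (Small, M) has each player best-responding; Nash payoffs (12, 14).
Sequential outcome (Medium, L) differs from the Nash profile (Small, M).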